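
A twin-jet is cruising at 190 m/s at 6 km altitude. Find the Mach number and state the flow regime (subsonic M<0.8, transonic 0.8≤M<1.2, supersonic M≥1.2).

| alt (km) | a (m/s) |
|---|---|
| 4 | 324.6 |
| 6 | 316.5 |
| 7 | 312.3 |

M = 0.6 (subsonic)

At 6 km, from the table: a = 316.5 m/s.
M = v/a = 190 / 316.5 = 0.6
M = 0.6 → subsonic.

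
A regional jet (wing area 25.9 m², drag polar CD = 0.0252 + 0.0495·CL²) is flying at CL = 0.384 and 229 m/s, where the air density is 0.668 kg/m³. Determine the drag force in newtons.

D = 14700 N

CD = 0.0252 + 0.0495 × 0.384² = 0.0325
D = ½ρv²S·CD = ½ × 0.668 × 229² × 25.9 × 0.0325 = 14700 N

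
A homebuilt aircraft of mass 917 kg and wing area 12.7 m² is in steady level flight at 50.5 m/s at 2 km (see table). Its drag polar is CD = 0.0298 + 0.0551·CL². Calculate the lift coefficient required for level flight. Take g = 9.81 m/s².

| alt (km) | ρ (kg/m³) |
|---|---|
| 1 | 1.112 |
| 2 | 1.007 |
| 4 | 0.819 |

At 2 km, from the table: ρ = 1.007 kg/m³.
In steady level flight, lift balances weight: W = mg = 917 × 9.81 = 8995.8 N.
Dynamic pressure q = 0.5 × 1.007 × 50.5² = 1284 Pa.
CL = 2W/(ρv²S) = 2×8995.8/(1.007×50.5²×12.7) = 0.5516.

CL = 0.552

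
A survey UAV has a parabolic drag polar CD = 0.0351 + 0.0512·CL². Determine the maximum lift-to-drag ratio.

(L/D)max = 11.8

For CD = CD0 + K·CL², (L/D)max occurs at CL* = √(CD0/K) and equals 1/(2√(K·CD0)).
(L/D)max = 1/(2√(0.0512 × 0.0351)) = 1/(2 × 0.04239) = 11.8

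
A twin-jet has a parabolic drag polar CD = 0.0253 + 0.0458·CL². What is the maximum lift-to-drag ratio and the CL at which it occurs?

(L/D)max = 14.7, at CL = 0.743

For CD = CD0 + K·CL², (L/D)max occurs at CL* = √(CD0/K) and equals 1/(2√(K·CD0)).
(L/D)max = 1/(2√(0.0458 × 0.0253)) = 1/(2 × 0.03404) = 14.7
CL* = √(0.0253/0.0458) = 0.743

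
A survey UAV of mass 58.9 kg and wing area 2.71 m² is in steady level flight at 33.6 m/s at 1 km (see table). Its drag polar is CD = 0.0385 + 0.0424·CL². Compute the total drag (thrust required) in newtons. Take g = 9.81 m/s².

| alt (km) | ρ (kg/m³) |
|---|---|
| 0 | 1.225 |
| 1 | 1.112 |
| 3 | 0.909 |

D = 73.8 N

At 1 km, from the table: ρ = 1.112 kg/m³.
In steady level flight, lift balances weight: W = mg = 58.9 × 9.81 = 577.81 N.
q = ½ρv² = ½ × 1.112 × 33.6² = 627.7 Pa.
CL = W/(q·S) = 577.81 / (627.7 × 2.71) = 0.3397.
CD = 0.0385 + 0.0424 × 0.3397² = 0.04339.
D = q·S·CD = 627.7 × 2.71 × 0.04339 = 73.81 N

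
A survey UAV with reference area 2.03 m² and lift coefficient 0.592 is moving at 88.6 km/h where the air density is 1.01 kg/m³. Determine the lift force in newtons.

Convert speed: v = 88.6 km/h ÷ 3.6 = 24.61 m/s.
Dynamic pressure q = ½ρv² = ½ × 1.01 × 24.61² = 305.9 Pa.
L = q·S·CL = 305.9 × 2.03 × 0.592 = 368 N

L = 368 N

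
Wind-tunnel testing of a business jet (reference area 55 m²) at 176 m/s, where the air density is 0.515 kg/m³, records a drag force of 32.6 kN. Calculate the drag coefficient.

CD = 0.0743

From D = ½ρv²S·CD, rearranging gives CD = 2D/(ρv²S).
CD = 2 × 32600 / (0.515 × 176² × 55) = 0.0743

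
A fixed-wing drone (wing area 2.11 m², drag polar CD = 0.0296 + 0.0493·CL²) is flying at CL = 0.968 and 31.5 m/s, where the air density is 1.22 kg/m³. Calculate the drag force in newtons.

CD = 0.0296 + 0.0493 × 0.968² = 0.0758
D = ½ρv²S·CD = ½ × 1.22 × 31.5² × 2.11 × 0.0758 = 96.8 N

D = 96.8 N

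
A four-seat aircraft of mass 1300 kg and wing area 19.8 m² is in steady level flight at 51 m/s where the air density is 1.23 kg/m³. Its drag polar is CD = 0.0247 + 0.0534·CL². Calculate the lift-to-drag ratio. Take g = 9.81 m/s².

L/D = 12.1

Level flight ⇒ L = W = m·g = 1300 × 9.81 = 12753 N.
q = ½ρv² = ½ × 1.23 × 51² = 1600 Pa.
CL = W/(q·S) = 12753 / (1600 × 19.8) = 0.4027.
CD = 0.0247 + 0.0534 × 0.4027² = 0.03336.
L/D = CL/CD = 0.4027 / 0.03336 = 12.1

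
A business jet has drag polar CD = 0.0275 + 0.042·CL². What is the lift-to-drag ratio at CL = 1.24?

CD = 0.0275 + 0.042 × 1.24² = 0.09208
L/D = CL/CD = 1.24 / 0.09208 = 13.5

L/D = 13.5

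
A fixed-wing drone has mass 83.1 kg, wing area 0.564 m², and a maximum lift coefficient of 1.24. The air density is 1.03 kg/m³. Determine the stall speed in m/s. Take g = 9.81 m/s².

V_stall = 47.6 m/s

Weight W = mg = 83.1 × 9.81 = 815.2 N.
V_stall = √(2W/(ρ·S·CL,max)) = √(2 × 815.2 / (1.03 × 0.564 × 1.24))
V_stall = √2263 = 47.6 m/s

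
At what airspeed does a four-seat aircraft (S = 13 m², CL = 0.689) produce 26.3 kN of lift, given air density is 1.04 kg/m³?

v = 75.1 m/s

L = ½ρv²S·CL ⇒ v = √(2L/(ρ·S·CL))
v = √(2 × 26300 / (1.04 × 13 × 0.689)) = √5647 = 75.1 m/s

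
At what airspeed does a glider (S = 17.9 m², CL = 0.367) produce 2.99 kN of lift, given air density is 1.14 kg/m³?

L = ½ρv²S·CL ⇒ v = √(2L/(ρ·S·CL))
v = √(2 × 2990 / (1.14 × 17.9 × 0.367)) = √798.5 = 28.3 m/s

v = 28.3 m/s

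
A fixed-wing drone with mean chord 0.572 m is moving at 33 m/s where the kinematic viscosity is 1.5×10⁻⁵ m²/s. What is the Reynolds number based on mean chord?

Re = 1.26×10^6

Re = v·c/ν = 33 × 0.572 / (1.5×10⁻⁵) = 1.26×10^6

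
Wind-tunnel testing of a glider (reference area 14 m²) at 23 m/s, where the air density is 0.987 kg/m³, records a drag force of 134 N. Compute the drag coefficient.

CD = 0.0367

From D = ½ρv²S·CD, rearranging gives CD = 2D/(ρv²S).
CD = 2 × 134 / (0.987 × 23² × 14) = 0.0367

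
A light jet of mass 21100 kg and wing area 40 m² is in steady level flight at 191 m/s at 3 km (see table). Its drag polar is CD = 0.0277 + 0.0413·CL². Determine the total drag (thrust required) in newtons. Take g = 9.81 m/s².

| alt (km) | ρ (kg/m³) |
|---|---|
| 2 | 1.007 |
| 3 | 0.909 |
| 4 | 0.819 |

D = 21000 N

At 3 km, from the table: ρ = 0.909 kg/m³.
Weight W = mg = 21100 × 9.81 = 2.0699×10^5 N; in level flight L = W.
q = ½ρv² = ½ × 0.909 × 191² = 16580 Pa.
CL = 2W/(ρv²S) = 2×2.0699×10^5/(0.909×191²×40) = 0.3121.
CD = 0.0277 + 0.0413 × 0.3121² = 0.03172.
D = q·S·CD = 16580 × 40 × 0.03172 = 21040 N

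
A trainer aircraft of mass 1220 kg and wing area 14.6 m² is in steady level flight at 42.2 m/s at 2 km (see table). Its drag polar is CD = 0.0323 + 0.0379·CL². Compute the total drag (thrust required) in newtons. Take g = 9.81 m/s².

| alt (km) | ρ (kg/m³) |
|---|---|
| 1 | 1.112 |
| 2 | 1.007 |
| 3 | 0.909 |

D = 838 N

At 2 km, from the table: ρ = 1.007 kg/m³.
Level flight ⇒ L = W = m·g = 1220 × 9.81 = 11968 N.
q = ½ρv² = ½ × 1.007 × 42.2² = 896.7 Pa.
CL = 2W/(ρv²S) = 2×11968/(1.007×42.2²×14.6) = 0.9142.
CD = 0.0323 + 0.0379 × 0.9142² = 0.06398.
D = q·S·CD = 896.7 × 14.6 × 0.06398 = 837.5 N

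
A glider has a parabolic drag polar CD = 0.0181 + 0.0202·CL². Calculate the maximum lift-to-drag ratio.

For CD = CD0 + K·CL², (L/D)max occurs at CL* = √(CD0/K) and equals 1/(2√(K·CD0)).
(L/D)max = 1/(2√(0.0202 × 0.0181)) = 1/(2 × 0.01912) = 26.1

(L/D)max = 26.1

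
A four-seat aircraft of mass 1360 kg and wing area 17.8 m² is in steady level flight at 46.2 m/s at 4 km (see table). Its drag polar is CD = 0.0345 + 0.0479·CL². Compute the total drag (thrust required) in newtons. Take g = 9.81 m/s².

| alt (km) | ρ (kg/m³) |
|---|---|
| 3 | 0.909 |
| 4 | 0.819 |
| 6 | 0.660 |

At 4 km, from the table: ρ = 0.819 kg/m³.
In steady level flight, lift balances weight: W = mg = 1360 × 9.81 = 13342 N.
q = ½ρv² = ½ × 0.819 × 46.2² = 874.1 Pa.
CL = 2W/(ρv²S) = 2×13342/(0.819×46.2²×17.8) = 0.8575.
CD = 0.0345 + 0.0479 × 0.8575² = 0.06972.
D = q·S·CD = 874.1 × 17.8 × 0.06972 = 1085 N

D = 1080 N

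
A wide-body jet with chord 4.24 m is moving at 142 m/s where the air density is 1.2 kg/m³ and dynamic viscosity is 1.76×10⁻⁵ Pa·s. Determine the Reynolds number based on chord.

Re = ρ·v·c/μ = 1.2 × 142 × 4.24 / (1.76×10⁻⁵) = 4.11×10^7

Re = 4.11×10^7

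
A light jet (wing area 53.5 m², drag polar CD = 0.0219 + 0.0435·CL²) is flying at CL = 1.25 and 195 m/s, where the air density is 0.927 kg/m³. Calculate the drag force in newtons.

D = 84700 N

CD = 0.0219 + 0.0435 × 1.25² = 0.08987
D = ½ρv²S·CD = ½ × 0.927 × 195² × 53.5 × 0.08987 = 84700 N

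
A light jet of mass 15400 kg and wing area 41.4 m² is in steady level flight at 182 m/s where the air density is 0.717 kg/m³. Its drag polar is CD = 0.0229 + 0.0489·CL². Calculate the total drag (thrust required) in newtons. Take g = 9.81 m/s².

D = 13500 N

Weight W = mg = 15400 × 9.81 = 1.5107×10^5 N; in level flight L = W.
q = ½ρv² = ½ × 0.717 × 182² = 11870 Pa.
Required CL = L/(qS) = 1.5107×10^5/(11870·41.4) = 0.3073.
CD = 0.0229 + 0.0489 × 0.3073² = 0.02752.
D = q·S·CD = 11870 × 41.4 × 0.02752 = 13530 N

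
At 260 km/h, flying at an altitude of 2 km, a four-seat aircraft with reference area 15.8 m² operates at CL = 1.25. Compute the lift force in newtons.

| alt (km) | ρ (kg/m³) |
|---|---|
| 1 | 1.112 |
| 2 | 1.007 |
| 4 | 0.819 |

L = 51900 N

At 2 km, from the table: ρ = 1.007 kg/m³.
Convert speed: v = 260 km/h ÷ 3.6 = 72.22 m/s.
Dynamic pressure q = ½ρv² = ½ × 1.007 × 72.22² = 2626 Pa.
L = q·S·CL = 2626 × 15.8 × 1.25 = 51900 N ≈ 51.9 kN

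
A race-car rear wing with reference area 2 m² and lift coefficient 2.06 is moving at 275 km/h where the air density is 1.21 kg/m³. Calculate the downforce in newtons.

L = 14500 N

Convert speed: v = 275 km/h ÷ 3.6 = 76.39 m/s.
Dynamic pressure q = ½ρv² = ½ × 1.21 × 76.39² = 3530 Pa.
L = q·S·CL = 3530 × 2 × 2.06 = 14500 N ≈ 14.5 kN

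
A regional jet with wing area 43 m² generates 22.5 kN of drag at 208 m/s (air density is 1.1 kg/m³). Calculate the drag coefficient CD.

CD = 0.022

From D = ½ρv²S·CD, rearranging gives CD = 2D/(ρv²S).
CD = 2 × 22500 / (1.1 × 208² × 43) = 0.022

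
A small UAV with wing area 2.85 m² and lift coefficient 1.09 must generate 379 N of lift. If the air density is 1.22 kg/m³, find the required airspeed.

v = 14.1 m/s

L = ½ρv²S·CL ⇒ v = √(2L/(ρ·S·CL))
v = √(2 × 379 / (1.22 × 2.85 × 1.09)) = √200 = 14.1 m/s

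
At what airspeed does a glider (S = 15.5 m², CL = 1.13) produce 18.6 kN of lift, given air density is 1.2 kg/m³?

L = ½ρv²S·CL ⇒ v = √(2L/(ρ·S·CL))
v = √(2 × 18600 / (1.2 × 15.5 × 1.13)) = √1770 = 42.1 m/s

v = 42.1 m/s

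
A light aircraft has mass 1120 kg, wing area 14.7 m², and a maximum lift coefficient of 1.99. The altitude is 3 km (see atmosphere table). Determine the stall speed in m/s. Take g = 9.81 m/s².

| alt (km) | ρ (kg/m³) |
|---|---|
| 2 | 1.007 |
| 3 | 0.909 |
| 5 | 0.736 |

At 3 km, from the table: ρ = 0.909 kg/m³.
Weight W = mg = 1120 × 9.81 = 10990 N.
From L = ½ρV²S·CL,max = W: V_stall = √(2W/(ρSCL,max)) = √(2·10990/(0.909·14.7·1.99))
V_stall = √826.4 = 28.7 m/s

V_stall = 28.7 m/s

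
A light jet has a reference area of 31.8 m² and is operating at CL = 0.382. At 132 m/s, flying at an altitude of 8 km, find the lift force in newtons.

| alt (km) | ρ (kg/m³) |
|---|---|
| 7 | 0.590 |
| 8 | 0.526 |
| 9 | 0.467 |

L = 55700 N

At 8 km, from the table: ρ = 0.526 kg/m³.
Dynamic pressure q = ½ρv² = ½ × 0.526 × 132² = 4583 Pa.
L = q·S·CL = 4583 × 31.8 × 0.382 = 55700 N ≈ 55.7 kN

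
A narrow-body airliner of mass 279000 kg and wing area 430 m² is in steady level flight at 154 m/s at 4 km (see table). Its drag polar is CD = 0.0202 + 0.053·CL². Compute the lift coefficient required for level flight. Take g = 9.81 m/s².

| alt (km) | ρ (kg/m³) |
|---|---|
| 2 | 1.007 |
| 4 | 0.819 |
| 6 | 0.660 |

At 4 km, from the table: ρ = 0.819 kg/m³.
In steady level flight, lift balances weight: W = mg = 279000 × 9.81 = 2.737×10^6 N.
q = ½ρv² = ½ × 0.819 × 154² = 9712 Pa.
CL = 2W/(ρv²S) = 2×2.737×10^6/(0.819×154²×430) = 0.6554.

CL = 0.655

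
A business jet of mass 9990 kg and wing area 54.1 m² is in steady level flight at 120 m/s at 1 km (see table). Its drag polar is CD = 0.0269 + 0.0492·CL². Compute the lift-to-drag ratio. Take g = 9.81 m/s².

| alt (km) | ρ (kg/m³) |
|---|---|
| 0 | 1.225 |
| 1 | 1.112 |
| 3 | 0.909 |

L/D = 7.69

At 1 km, from the table: ρ = 1.112 kg/m³.
Level flight ⇒ L = W = m·g = 9990 × 9.81 = 98002 N.
q = ½ρv² = ½ × 1.112 × 120² = 8006 Pa.
Required CL = L/(qS) = 98002/(8006·54.1) = 0.2263.
CD = 0.0269 + 0.0492 × 0.2263² = 0.02942.
L/D = CL/CD = 0.2263 / 0.02942 = 7.69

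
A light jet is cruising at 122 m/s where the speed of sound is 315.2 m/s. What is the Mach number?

M = 0.387

M = v/a = 122 / 315.2 = 0.387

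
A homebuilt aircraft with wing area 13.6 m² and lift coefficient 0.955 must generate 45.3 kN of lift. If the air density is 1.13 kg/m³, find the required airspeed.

v = 78.6 m/s

L = ½ρv²S·CL ⇒ v = √(2L/(ρ·S·CL))
v = √(2 × 45300 / (1.13 × 13.6 × 0.955)) = √6173 = 78.6 m/s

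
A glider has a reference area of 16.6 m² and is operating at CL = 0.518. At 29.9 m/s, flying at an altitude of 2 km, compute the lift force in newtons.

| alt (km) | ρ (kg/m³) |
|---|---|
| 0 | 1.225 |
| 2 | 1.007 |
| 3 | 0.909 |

At 2 km, from the table: ρ = 1.007 kg/m³.
Dynamic pressure q = ½ρv² = ½ × 1.007 × 29.9² = 450.1 Pa.
L = q·S·CL = 450.1 × 16.6 × 0.518 = 3870 N

L = 3870 N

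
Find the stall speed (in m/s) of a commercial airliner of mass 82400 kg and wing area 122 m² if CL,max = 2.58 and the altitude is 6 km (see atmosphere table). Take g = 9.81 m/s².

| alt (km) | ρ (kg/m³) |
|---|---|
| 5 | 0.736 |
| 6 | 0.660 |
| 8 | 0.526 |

V_stall = 88.2 m/s

At 6 km, from the table: ρ = 0.660 kg/m³.
Weight W = mg = 82400 × 9.81 = 8.083×10^5 N.
V_stall = √(2W/(ρ·S·CL,max)) = √(2 × 8.083×10^5 / (0.66 × 122 × 2.58))
V_stall = √7782 = 88.2 m/s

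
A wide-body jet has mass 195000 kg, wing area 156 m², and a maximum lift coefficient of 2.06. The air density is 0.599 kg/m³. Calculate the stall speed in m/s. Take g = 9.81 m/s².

V_stall = 141 m/s

Weight W = mg = 195000 × 9.81 = 1.913×10^6 N.
V_stall = √(2W/(ρ·S·CL,max)) = √(2 × 1.913×10^6 / (0.599 × 156 × 2.06))
V_stall = √19880 = 141 m/s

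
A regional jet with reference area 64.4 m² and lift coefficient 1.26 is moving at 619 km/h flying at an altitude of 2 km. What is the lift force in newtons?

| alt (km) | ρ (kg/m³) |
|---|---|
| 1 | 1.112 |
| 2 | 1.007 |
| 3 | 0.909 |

At 2 km, from the table: ρ = 1.007 kg/m³.
Convert speed: v = 619 km/h ÷ 3.6 = 171.9 m/s.
Dynamic pressure q = ½ρv² = ½ × 1.007 × 171.9² = 14890 Pa.
L = q·S·CL = 14890 × 64.4 × 1.26 = 1.21×10^6 N ≈ 1210 kN

L = 1.21×10^6 N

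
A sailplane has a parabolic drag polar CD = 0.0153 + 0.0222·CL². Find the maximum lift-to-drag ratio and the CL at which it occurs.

(L/D)max = 27.1, at CL = 0.83

For CD = CD0 + K·CL², (L/D)max occurs at CL* = √(CD0/K) and equals 1/(2√(K·CD0)).
(L/D)max = 1/(2√(0.0222 × 0.0153)) = 1/(2 × 0.01843) = 27.1
CL* = √(0.0153/0.0222) = 0.83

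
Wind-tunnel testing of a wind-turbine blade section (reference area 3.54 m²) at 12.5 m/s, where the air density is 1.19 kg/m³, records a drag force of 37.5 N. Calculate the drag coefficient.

CD = 0.114

From D = ½ρv²S·CD, rearranging gives CD = 2D/(ρv²S).
CD = 2 × 37.5 / (1.19 × 12.5² × 3.54) = 0.114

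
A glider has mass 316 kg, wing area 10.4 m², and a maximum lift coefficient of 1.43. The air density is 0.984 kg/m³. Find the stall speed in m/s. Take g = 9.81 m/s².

V_stall = 20.6 m/s

Stall occurs when L = W at CL,max. W = mg = 316 × 9.81 = 3100 N.
From L = ½ρV²S·CL,max = W: V_stall = √(2W/(ρSCL,max)) = √(2·3100/(0.984·10.4·1.43))
V_stall = √423.7 = 20.6 m/s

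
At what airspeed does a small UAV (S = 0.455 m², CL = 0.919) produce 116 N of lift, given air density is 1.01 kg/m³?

v = 23.4 m/s

L = ½ρv²S·CL ⇒ v = √(2L/(ρ·S·CL))
v = √(2 × 116 / (1.01 × 0.455 × 0.919)) = √549.3 = 23.4 m/s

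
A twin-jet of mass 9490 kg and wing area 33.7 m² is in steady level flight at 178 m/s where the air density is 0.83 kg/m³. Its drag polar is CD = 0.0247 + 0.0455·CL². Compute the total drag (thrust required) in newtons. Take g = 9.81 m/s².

In steady level flight, lift balances weight: W = mg = 9490 × 9.81 = 93097 N.
q = ½ρv² = ½ × 0.83 × 178² = 13150 Pa.
CL = 2W/(ρv²S) = 2×93097/(0.83×178²×33.7) = 0.2101.
CD = 0.0247 + 0.0455 × 0.2101² = 0.02671.
D = q·S·CD = 13150 × 33.7 × 0.02671 = 11830 N

D = 11800 N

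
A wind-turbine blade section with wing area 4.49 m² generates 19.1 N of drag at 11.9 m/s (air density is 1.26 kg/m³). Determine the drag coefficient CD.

From D = ½ρv²S·CD, rearranging gives CD = 2D/(ρv²S).
CD = 2 × 19.1 / (1.26 × 11.9² × 4.49) = 0.0477

CD = 0.0477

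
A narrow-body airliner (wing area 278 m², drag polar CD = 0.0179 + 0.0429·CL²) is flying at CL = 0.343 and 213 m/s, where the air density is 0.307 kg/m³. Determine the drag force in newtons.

CD = 0.0179 + 0.0429 × 0.343² = 0.02295
D = ½ρv²S·CD = ½ × 0.307 × 213² × 278 × 0.02295 = 44400 N

D = 44400 N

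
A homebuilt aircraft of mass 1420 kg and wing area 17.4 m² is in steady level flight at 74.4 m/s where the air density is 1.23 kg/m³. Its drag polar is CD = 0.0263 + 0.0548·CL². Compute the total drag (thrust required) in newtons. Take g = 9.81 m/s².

D = 1740 N

Weight W = mg = 1420 × 9.81 = 13930 N; in level flight L = W.
q = ½ρv² = ½ × 1.23 × 74.4² = 3404 Pa.
CL = W/(q·S) = 13930 / (3404 × 17.4) = 0.2352.
CD = 0.0263 + 0.0548 × 0.2352² = 0.02933.
D = q·S·CD = 3404 × 17.4 × 0.02933 = 1737 N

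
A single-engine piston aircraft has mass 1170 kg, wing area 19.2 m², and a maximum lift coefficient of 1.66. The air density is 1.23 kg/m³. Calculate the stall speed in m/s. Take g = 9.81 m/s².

Stall occurs when L = W at CL,max. W = mg = 1170 × 9.81 = 11480 N.
From L = ½ρV²S·CL,max = W: V_stall = √(2W/(ρSCL,max)) = √(2·11480/(1.23·19.2·1.66))
V_stall = √585.6 = 24.2 m/s

V_stall = 24.2 m/s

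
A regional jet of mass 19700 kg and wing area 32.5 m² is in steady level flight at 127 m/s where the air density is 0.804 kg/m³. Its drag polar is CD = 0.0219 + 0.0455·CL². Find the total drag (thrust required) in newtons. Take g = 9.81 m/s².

Level flight ⇒ L = W = m·g = 19700 × 9.81 = 1.9326×10^5 N.
q = ½ρv² = ½ × 0.804 × 127² = 6484 Pa.
Required CL = L/(qS) = 1.9326×10^5/(6484·32.5) = 0.9171.
CD = 0.0219 + 0.0455 × 0.9171² = 0.06017.
D = q·S·CD = 6484 × 32.5 × 0.06017 = 12680 N

D = 12700 N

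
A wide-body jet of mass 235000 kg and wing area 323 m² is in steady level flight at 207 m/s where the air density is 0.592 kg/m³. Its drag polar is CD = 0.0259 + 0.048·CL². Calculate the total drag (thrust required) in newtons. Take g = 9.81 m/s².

Level flight ⇒ L = W = m·g = 235000 × 9.81 = 2.3054×10^6 N.
q = ½ρv² = ½ × 0.592 × 207² = 12680 Pa.
CL = 2W/(ρv²S) = 2×2.3054×10^6/(0.592×207²×323) = 0.5627.
CD = 0.0259 + 0.048 × 0.5627² = 0.0411.
D = q·S·CD = 12680 × 323 × 0.0411 = 1.684×10^5 N

D = 1.68×10^5 N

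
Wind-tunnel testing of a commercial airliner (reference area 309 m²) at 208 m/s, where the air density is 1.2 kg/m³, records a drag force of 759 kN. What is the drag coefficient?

From D = ½ρv²S·CD, rearranging gives CD = 2D/(ρv²S).
CD = 2 × 7.59×10^5 / (1.2 × 208² × 309) = 0.0946

CD = 0.0946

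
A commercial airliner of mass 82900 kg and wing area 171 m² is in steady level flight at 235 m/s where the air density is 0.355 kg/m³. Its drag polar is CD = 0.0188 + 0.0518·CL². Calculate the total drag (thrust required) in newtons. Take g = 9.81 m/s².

D = 52000 N

Level flight ⇒ L = W = m·g = 82900 × 9.81 = 8.1325×10^5 N.
Dynamic pressure q = 0.5 × 0.355 × 235² = 9802 Pa.
CL = W/(q·S) = 8.1325×10^5 / (9802 × 171) = 0.4852.
CD = 0.0188 + 0.0518 × 0.4852² = 0.03099.
D = q·S·CD = 9802 × 171 × 0.03099 = 51950 N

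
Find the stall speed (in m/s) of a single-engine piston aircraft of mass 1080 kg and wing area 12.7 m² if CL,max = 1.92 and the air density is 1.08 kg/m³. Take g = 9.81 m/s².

Stall occurs when L = W at CL,max. W = mg = 1080 × 9.81 = 10590 N.
From L = ½ρV²S·CL,max = W: V_stall = √(2W/(ρSCL,max)) = √(2·10590/(1.08·12.7·1.92))
V_stall = √804.6 = 28.4 m/s

V_stall = 28.4 m/s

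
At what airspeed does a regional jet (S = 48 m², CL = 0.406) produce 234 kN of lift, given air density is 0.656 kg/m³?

v = 191 m/s

L = ½ρv²S·CL ⇒ v = √(2L/(ρ·S·CL))
v = √(2 × 2.34×10^5 / (0.656 × 48 × 0.406)) = √36610 = 191 m/s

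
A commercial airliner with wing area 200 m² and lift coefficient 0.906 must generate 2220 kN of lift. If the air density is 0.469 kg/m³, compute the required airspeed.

v = 229 m/s

L = ½ρv²S·CL ⇒ v = √(2L/(ρ·S·CL))
v = √(2 × 2.22×10^6 / (0.469 × 200 × 0.906)) = √52250 = 229 m/s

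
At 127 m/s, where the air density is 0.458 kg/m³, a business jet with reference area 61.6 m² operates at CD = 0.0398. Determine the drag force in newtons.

D = 9060 N

D = ½ρv²S·CD = ½ × 0.458 × 127² × 61.6 × 0.0398 = 9060 N ≈ 9.06 kN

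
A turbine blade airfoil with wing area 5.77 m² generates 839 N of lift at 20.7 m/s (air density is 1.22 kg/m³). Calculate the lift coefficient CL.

From L = ½ρv²S·CL, rearranging gives CL = 2L/(ρv²S).
CL = 2 × 839 / (1.22 × 20.7² × 5.77) = 0.556

CL = 0.556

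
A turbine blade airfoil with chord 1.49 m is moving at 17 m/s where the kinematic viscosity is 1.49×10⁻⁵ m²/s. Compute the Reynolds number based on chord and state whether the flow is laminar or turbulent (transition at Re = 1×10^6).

Re = v·c/ν = 17 × 1.49 / (1.49×10⁻⁵) = 1.7×10^6
Since 1.7×10^6 > 1×10^6, the flow is turbulent.

Re = 1.7×10^6 (turbulent)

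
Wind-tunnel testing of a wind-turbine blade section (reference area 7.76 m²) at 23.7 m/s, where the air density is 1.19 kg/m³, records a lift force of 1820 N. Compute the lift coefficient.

From L = ½ρv²S·CL, rearranging gives CL = 2L/(ρv²S).
CL = 2 × 1820 / (1.19 × 23.7² × 7.76) = 0.702

CL = 0.702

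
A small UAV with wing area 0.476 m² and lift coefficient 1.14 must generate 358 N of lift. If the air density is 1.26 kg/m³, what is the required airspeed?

L = ½ρv²S·CL ⇒ v = √(2L/(ρ·S·CL))
v = √(2 × 358 / (1.26 × 0.476 × 1.14)) = √1047 = 32.4 m/s

v = 32.4 m/s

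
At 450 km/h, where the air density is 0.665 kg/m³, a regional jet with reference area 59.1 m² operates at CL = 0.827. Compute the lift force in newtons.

Convert speed: v = 450 km/h ÷ 3.6 = 125 m/s.
L = ½ρv²S·CL = ½ × 0.665 × 125² × 59.1 × 0.827 = 2.54×10^5 N ≈ 254 kN

L = 2.54×10^5 N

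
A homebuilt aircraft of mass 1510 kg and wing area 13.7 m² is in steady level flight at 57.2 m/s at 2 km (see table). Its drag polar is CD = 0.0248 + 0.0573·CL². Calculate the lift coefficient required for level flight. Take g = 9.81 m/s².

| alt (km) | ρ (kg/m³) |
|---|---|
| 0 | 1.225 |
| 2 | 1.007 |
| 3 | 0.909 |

At 2 km, from the table: ρ = 1.007 kg/m³.
In steady level flight, lift balances weight: W = mg = 1510 × 9.81 = 14813 N.
Dynamic pressure q = 0.5 × 1.007 × 57.2² = 1647 Pa.
CL = 2W/(ρv²S) = 2×14813/(1.007×57.2²×13.7) = 0.6563.

CL = 0.656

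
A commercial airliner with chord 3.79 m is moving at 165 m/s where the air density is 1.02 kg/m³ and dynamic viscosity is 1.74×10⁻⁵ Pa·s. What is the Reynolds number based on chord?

Re = ρ·v·c/μ = 1.02 × 165 × 3.79 / (1.74×10⁻⁵) = 3.67×10^7

Re = 3.67×10^7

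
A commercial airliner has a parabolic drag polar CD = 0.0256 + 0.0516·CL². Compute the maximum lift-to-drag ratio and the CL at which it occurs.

For CD = CD0 + K·CL², (L/D)max occurs at CL* = √(CD0/K) and equals 1/(2√(K·CD0)).
(L/D)max = 1/(2√(0.0516 × 0.0256)) = 1/(2 × 0.03635) = 13.8
CL* = √(0.0256/0.0516) = 0.704

(L/D)max = 13.8, at CL = 0.704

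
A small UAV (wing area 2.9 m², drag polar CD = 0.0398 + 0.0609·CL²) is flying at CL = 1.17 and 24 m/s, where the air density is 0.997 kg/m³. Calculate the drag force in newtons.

CD = 0.0398 + 0.0609 × 1.17² = 0.1232
D = ½ρv²S·CD = ½ × 0.997 × 24² × 2.9 × 0.1232 = 103 N

D = 103 N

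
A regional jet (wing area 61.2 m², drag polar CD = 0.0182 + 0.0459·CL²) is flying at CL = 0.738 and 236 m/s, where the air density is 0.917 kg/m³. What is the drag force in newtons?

CD = 0.0182 + 0.0459 × 0.738² = 0.0432
D = ½ρv²S·CD = ½ × 0.917 × 236² × 61.2 × 0.0432 = 67500 N

D = 67500 N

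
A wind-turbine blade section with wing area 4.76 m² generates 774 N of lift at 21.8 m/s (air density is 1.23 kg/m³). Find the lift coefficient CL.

CL = 0.556

From L = ½ρv²S·CL, rearranging gives CL = 2L/(ρv²S).
CL = 2 × 774 / (1.23 × 21.8² × 4.76) = 0.556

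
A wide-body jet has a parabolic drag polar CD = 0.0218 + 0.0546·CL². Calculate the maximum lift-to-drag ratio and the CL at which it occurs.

For CD = CD0 + K·CL², (L/D)max occurs at CL* = √(CD0/K) and equals 1/(2√(K·CD0)).
(L/D)max = 1/(2√(0.0546 × 0.0218)) = 1/(2 × 0.0345) = 14.5
CL* = √(0.0218/0.0546) = 0.632

(L/D)max = 14.5, at CL = 0.632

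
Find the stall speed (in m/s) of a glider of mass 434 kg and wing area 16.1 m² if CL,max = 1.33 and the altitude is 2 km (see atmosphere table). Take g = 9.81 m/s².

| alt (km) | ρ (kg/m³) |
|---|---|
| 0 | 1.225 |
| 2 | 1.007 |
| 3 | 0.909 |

At 2 km, from the table: ρ = 1.007 kg/m³.
Weight W = mg = 434 × 9.81 = 4258 N.
V_stall = √(2W/(ρ·S·CL,max)) = √(2 × 4258 / (1.007 × 16.1 × 1.33))
V_stall = √394.9 = 19.9 m/s

V_stall = 19.9 m/s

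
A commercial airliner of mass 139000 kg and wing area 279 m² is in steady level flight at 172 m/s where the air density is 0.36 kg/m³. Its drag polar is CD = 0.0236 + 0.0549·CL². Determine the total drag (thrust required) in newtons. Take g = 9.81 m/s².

Weight W = mg = 139000 × 9.81 = 1.3636×10^6 N; in level flight L = W.
q = ½ρv² = ½ × 0.36 × 172² = 5325 Pa.
Required CL = L/(qS) = 1.3636×10^6/(5325·279) = 0.9178.
CD = 0.0236 + 0.0549 × 0.9178² = 0.06985.
D = q·S·CD = 5325 × 279 × 0.06985 = 1.038×10^5 N

D = 1.04×10^5 N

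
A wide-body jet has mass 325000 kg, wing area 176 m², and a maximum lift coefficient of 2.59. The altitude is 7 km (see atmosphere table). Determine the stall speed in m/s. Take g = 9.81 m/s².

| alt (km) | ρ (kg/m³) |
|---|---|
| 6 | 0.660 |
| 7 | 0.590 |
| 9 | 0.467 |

V_stall = 154 m/s

At 7 km, from the table: ρ = 0.590 kg/m³.
At stall, lift equals weight: L = W = m·g = 325000 × 9.81 = 3.188×10^6 N.
V_stall = √(2W/(ρ·S·CL,max)) = √(2 × 3.188×10^6 / (0.59 × 176 × 2.59))
V_stall = √23710 = 154 m/s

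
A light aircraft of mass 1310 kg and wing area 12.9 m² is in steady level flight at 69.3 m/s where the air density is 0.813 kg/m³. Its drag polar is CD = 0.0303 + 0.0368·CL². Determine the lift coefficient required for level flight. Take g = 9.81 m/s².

Level flight ⇒ L = W = m·g = 1310 × 9.81 = 12851 N.
q = ½ρv² = ½ × 0.813 × 69.3² = 1952 Pa.
CL = 2W/(ρv²S) = 2×12851/(0.813×69.3²×12.9) = 0.5103.

CL = 0.51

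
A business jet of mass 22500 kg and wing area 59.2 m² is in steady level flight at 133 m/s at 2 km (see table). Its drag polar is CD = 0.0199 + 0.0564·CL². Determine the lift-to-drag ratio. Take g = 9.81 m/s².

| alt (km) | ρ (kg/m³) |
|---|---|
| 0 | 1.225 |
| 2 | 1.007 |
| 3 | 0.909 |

At 2 km, from the table: ρ = 1.007 kg/m³.
In steady level flight, lift balances weight: W = mg = 22500 × 9.81 = 2.2072×10^5 N.
Dynamic pressure q = 0.5 × 1.007 × 133² = 8906 Pa.
CL = W/(q·S) = 2.2072×10^5 / (8906 × 59.2) = 0.4186.
CD = 0.0199 + 0.0564 × 0.4186² = 0.02978.
L/D = CL/CD = 0.4186 / 0.02978 = 14.1

L/D = 14.1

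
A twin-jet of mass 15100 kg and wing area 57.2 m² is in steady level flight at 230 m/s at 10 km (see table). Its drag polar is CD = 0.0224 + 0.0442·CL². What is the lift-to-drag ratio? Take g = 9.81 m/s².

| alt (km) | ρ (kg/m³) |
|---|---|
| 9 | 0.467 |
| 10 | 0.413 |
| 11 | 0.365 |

L/D = 9.53

At 10 km, from the table: ρ = 0.413 kg/m³.
In steady level flight, lift balances weight: W = mg = 15100 × 9.81 = 1.4813×10^5 N.
q = ½ρv² = ½ × 0.413 × 230² = 10920 Pa.
CL = W/(q·S) = 1.4813×10^5 / (10920 × 57.2) = 0.2371.
CD = 0.0224 + 0.0442 × 0.2371² = 0.02488.
L/D = CL/CD = 0.2371 / 0.02488 = 9.53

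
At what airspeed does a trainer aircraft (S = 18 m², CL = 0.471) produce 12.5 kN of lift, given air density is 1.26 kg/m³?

L = ½ρv²S·CL ⇒ v = √(2L/(ρ·S·CL))
v = √(2 × 12500 / (1.26 × 18 × 0.471)) = √2340 = 48.4 m/s

v = 48.4 m/s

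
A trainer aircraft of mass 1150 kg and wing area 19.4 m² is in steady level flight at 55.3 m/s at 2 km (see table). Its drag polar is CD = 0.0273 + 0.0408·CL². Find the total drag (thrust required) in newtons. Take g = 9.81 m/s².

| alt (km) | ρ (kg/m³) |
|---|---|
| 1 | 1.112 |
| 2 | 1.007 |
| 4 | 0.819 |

At 2 km, from the table: ρ = 1.007 kg/m³.
Weight W = mg = 1150 × 9.81 = 11282 N; in level flight L = W.
Dynamic pressure q = 0.5 × 1.007 × 55.3² = 1540 Pa.
CL = 2W/(ρv²S) = 2×11282/(1.007×55.3²×19.4) = 0.3777.
CD = 0.0273 + 0.0408 × 0.3777² = 0.03312.
D = q·S·CD = 1540 × 19.4 × 0.03312 = 989.3 N

D = 989 N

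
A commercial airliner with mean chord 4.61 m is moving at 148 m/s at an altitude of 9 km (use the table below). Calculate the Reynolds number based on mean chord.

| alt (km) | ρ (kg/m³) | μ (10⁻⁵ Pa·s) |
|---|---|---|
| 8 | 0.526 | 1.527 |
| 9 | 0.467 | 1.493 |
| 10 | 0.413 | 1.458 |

Re = 2.13×10^7

At 9 km, from the table: ρ = 0.467 kg/m³, μ = 1.493×10⁻⁵ Pa·s.
Re = ρ·v·c/μ = 0.467 × 148 × 4.61 / (1.493×10⁻⁵) = 2.13×10^7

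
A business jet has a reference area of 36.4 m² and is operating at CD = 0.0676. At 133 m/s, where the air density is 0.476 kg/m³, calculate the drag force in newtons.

D = 10400 N

D = ½ρv²S·CD = ½ × 0.476 × 133² × 36.4 × 0.0676 = 10400 N ≈ 10.4 kN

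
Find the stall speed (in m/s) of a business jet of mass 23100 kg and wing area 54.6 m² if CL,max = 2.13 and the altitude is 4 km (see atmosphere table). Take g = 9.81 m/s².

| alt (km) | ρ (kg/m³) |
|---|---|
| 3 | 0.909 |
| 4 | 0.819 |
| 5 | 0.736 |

At 4 km, from the table: ρ = 0.819 kg/m³.
Weight W = mg = 23100 × 9.81 = 2.266×10^5 N.
From L = ½ρV²S·CL,max = W: V_stall = √(2W/(ρSCL,max)) = √(2·2.266×10^5/(0.819·54.6·2.13))
V_stall = √4758 = 69 m/s

V_stall = 69 m/s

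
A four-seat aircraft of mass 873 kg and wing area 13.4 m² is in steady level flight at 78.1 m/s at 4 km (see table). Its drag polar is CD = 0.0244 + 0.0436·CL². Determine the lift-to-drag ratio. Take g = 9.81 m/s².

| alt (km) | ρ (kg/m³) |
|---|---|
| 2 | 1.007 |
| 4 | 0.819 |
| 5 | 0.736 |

At 4 km, from the table: ρ = 0.819 kg/m³.
Weight W = mg = 873 × 9.81 = 8564.1 N; in level flight L = W.
q = ½ρv² = ½ × 0.819 × 78.1² = 2498 Pa.
Required CL = L/(qS) = 8564.1/(2498·13.4) = 0.2559.
CD = 0.0244 + 0.0436 × 0.2559² = 0.02725.
L/D = CL/CD = 0.2559 / 0.02725 = 9.39

L/D = 9.39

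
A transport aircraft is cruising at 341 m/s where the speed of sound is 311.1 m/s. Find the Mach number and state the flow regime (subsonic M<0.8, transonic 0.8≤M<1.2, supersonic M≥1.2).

M = 1.1 (transonic)

M = v/a = 341 / 311.1 = 1.1
M = 1.1 → transonic.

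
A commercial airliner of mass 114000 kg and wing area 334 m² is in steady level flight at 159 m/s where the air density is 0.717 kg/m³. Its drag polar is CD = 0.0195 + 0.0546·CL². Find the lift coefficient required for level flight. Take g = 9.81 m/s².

Level flight ⇒ L = W = m·g = 114000 × 9.81 = 1.1183×10^6 N.
Dynamic pressure q = 0.5 × 0.717 × 159² = 9063 Pa.
CL = 2W/(ρv²S) = 2×1.1183×10^6/(0.717×159²×334) = 0.3694.

CL = 0.369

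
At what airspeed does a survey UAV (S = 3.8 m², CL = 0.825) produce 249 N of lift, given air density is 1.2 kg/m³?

L = ½ρv²S·CL ⇒ v = √(2L/(ρ·S·CL))
v = √(2 × 249 / (1.2 × 3.8 × 0.825)) = √132.4 = 11.5 m/s

v = 11.5 m/s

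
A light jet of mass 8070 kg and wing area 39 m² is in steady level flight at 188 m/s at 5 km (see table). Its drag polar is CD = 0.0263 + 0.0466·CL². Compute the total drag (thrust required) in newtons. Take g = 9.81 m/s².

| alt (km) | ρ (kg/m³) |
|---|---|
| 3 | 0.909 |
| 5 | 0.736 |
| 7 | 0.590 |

D = 13900 N

At 5 km, from the table: ρ = 0.736 kg/m³.
Weight W = mg = 8070 × 9.81 = 79167 N; in level flight L = W.
q = ½ρv² = ½ × 0.736 × 188² = 13010 Pa.
CL = W/(q·S) = 79167 / (13010 × 39) = 0.1561.
CD = 0.0263 + 0.0466 × 0.1561² = 0.02744.
D = q·S·CD = 13010 × 39 × 0.02744 = 13920 N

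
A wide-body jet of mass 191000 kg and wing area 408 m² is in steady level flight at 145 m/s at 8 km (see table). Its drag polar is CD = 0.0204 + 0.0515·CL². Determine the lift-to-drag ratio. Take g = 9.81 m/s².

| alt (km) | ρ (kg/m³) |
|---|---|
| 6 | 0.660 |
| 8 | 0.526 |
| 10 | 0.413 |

At 8 km, from the table: ρ = 0.526 kg/m³.
Level flight ⇒ L = W = m·g = 191000 × 9.81 = 1.8737×10^6 N.
q = ½ρv² = ½ × 0.526 × 145² = 5530 Pa.
Required CL = L/(qS) = 1.8737×10^6/(5530·408) = 0.8305.
CD = 0.0204 + 0.0515 × 0.8305² = 0.05592.
L/D = CL/CD = 0.8305 / 0.05592 = 14.9

L/D = 14.9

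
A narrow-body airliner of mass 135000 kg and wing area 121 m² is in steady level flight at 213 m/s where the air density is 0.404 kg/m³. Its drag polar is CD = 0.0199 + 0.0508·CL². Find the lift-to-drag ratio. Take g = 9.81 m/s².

L/D = 12.9

In steady level flight, lift balances weight: W = mg = 135000 × 9.81 = 1.3244×10^6 N.
q = ½ρv² = ½ × 0.404 × 213² = 9165 Pa.
Required CL = L/(qS) = 1.3244×10^6/(9165·121) = 1.194.
CD = 0.0199 + 0.0508 × 1.194² = 0.09236.
L/D = CL/CD = 1.194 / 0.09236 = 12.9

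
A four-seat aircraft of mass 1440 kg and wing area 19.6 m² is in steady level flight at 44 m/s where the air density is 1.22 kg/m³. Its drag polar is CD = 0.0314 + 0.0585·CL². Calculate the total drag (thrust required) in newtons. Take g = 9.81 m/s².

D = 1230 N

Weight W = mg = 1440 × 9.81 = 14126 N; in level flight L = W.
Dynamic pressure q = 0.5 × 1.22 × 44² = 1181 Pa.
CL = 2W/(ρv²S) = 2×14126/(1.22×44²×19.6) = 0.6103.
CD = 0.0314 + 0.0585 × 0.6103² = 0.05319.
D = q·S·CD = 1181 × 19.6 × 0.05319 = 1231 N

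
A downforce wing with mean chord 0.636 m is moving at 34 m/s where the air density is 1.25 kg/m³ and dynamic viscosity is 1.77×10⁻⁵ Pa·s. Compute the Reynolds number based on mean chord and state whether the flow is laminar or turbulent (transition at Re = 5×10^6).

Re = 1.53×10^6 (laminar)

Re = ρ·v·c/μ = 1.25 × 34 × 0.636 / (1.77×10⁻⁵) = 1.53×10^6
Since 1.53×10^6 < 5×10^6, the flow is laminar.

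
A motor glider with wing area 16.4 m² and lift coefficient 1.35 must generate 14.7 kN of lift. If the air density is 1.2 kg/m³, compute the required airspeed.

v = 33.3 m/s

L = ½ρv²S·CL ⇒ v = √(2L/(ρ·S·CL))
v = √(2 × 14700 / (1.2 × 16.4 × 1.35)) = √1107 = 33.3 m/s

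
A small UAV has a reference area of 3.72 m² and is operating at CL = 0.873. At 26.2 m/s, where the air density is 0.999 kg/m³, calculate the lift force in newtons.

L = 1110 N

L = ½ρv²S·CL = ½ × 0.999 × 26.2² × 3.72 × 0.873 = 1110 N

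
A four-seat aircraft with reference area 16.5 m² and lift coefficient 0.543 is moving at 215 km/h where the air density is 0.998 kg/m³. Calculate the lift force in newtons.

L = 15900 N

Convert speed: v = 215 km/h ÷ 3.6 = 59.72 m/s.
L = ½ρv²S·CL = ½ × 0.998 × 59.72² × 16.5 × 0.543 = 15900 N ≈ 15.9 kN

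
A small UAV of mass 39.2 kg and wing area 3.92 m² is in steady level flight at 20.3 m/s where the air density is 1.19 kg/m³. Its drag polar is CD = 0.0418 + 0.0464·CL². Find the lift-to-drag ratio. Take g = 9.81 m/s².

In steady level flight, lift balances weight: W = mg = 39.2 × 9.81 = 384.55 N.
q = ½ρv² = ½ × 1.19 × 20.3² = 245.2 Pa.
CL = 2W/(ρv²S) = 2×384.55/(1.19×20.3²×3.92) = 0.4001.
CD = 0.0418 + 0.0464 × 0.4001² = 0.04923.
L/D = CL/CD = 0.4001 / 0.04923 = 8.13

L/D = 8.13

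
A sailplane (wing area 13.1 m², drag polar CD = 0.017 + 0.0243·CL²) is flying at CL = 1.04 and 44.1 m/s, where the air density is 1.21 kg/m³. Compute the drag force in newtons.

D = 667 N

CD = 0.017 + 0.0243 × 1.04² = 0.04328
D = ½ρv²S·CD = ½ × 1.21 × 44.1² × 13.1 × 0.04328 = 667 N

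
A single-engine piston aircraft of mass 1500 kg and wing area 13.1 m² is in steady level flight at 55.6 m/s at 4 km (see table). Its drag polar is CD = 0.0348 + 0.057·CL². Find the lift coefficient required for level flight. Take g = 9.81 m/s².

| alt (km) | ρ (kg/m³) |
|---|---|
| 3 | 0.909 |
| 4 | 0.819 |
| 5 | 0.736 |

At 4 km, from the table: ρ = 0.819 kg/m³.
In steady level flight, lift balances weight: W = mg = 1500 × 9.81 = 14715 N.
q = ½ρv² = ½ × 0.819 × 55.6² = 1266 Pa.
CL = 2W/(ρv²S) = 2×14715/(0.819×55.6²×13.1) = 0.8873.

CL = 0.887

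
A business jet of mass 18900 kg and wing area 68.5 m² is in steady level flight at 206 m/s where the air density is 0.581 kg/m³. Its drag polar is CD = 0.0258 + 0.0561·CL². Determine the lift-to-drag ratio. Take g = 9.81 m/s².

Weight W = mg = 18900 × 9.81 = 1.8541×10^5 N; in level flight L = W.
Dynamic pressure q = 0.5 × 0.581 × 206² = 12330 Pa.
CL = 2W/(ρv²S) = 2×1.8541×10^5/(0.581×206²×68.5) = 0.2196.
CD = 0.0258 + 0.0561 × 0.2196² = 0.0285.
L/D = CL/CD = 0.2196 / 0.0285 = 7.7

L/D = 7.7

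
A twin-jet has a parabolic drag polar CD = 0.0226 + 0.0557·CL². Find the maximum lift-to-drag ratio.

(L/D)max = 14.1

For CD = CD0 + K·CL², (L/D)max occurs at CL* = √(CD0/K) and equals 1/(2√(K·CD0)).
(L/D)max = 1/(2√(0.0557 × 0.0226)) = 1/(2 × 0.03548) = 14.1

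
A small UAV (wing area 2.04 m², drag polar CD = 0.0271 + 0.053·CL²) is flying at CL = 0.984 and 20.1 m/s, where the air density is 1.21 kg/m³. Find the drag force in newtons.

D = 39.1 N

CD = 0.0271 + 0.053 × 0.984² = 0.07842
D = ½ρv²S·CD = ½ × 1.21 × 20.1² × 2.04 × 0.07842 = 39.1 N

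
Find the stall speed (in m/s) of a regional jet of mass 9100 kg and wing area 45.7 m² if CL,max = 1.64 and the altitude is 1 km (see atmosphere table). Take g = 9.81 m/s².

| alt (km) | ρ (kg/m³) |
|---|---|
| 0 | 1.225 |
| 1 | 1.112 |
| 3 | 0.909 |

At 1 km, from the table: ρ = 1.112 kg/m³.
Stall occurs when L = W at CL,max. W = mg = 9100 × 9.81 = 89270 N.
V_stall = √(2W/(ρ·S·CL,max)) = √(2 × 89270 / (1.112 × 45.7 × 1.64))
V_stall = √2142 = 46.3 m/s

V_stall = 46.3 m/s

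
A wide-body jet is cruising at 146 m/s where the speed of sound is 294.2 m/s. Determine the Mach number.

M = v/a = 146 / 294.2 = 0.496

M = 0.496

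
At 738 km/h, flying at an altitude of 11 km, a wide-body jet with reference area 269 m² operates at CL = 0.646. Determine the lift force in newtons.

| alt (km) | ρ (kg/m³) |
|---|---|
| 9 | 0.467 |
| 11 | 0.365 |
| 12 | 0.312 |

At 11 km, from the table: ρ = 0.365 kg/m³.
Convert speed: v = 738 km/h ÷ 3.6 = 205 m/s.
Dynamic pressure q = ½ρv² = ½ × 0.365 × 205² = 7670 Pa.
L = q·S·CL = 7670 × 269 × 0.646 = 1.33×10^6 N ≈ 1330 kN

L = 1.33×10^6 N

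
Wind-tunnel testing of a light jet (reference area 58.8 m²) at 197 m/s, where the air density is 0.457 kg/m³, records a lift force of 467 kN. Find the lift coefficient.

From L = ½ρv²S·CL, rearranging gives CL = 2L/(ρv²S).
CL = 2 × 4.67×10^5 / (0.457 × 197² × 58.8) = 0.896

CL = 0.896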